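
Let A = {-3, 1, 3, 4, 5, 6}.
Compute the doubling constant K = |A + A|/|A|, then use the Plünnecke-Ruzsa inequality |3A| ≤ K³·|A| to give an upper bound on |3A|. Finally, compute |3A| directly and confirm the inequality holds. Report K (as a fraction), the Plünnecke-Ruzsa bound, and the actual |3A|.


|A| = 6.
Step 1: Compute A + A by enumerating all 36 pairs.
A + A = {-6, -2, 0, 1, 2, 3, 4, 5, 6, 7, 8, 9, 10, 11, 12}, so |A + A| = 15.
Step 2: Doubling constant K = |A + A|/|A| = 15/6 = 15/6 ≈ 2.5000.
Step 3: Plünnecke-Ruzsa gives |3A| ≤ K³·|A| = (2.5000)³ · 6 ≈ 93.7500.
Step 4: Compute 3A = A + A + A directly by enumerating all triples (a,b,c) ∈ A³; |3A| = 24.
Step 5: Check 24 ≤ 93.7500? Yes ✓.

K = 15/6, Plünnecke-Ruzsa bound K³|A| ≈ 93.7500, |3A| = 24, inequality holds.


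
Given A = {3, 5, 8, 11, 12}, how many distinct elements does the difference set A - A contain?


A - A = {a - a' : a, a' ∈ A}; |A| = 5.
Bounds: 2|A|-1 ≤ |A - A| ≤ |A|² - |A| + 1, i.e. 9 ≤ |A - A| ≤ 21.
Note: 0 ∈ A - A always (from a - a). The set is symmetric: if d ∈ A - A then -d ∈ A - A.
Enumerate nonzero differences d = a - a' with a > a' (then include -d):
Positive differences: {1, 2, 3, 4, 5, 6, 7, 8, 9}
Full difference set: {0} ∪ (positive diffs) ∪ (negative diffs).
|A - A| = 1 + 2·9 = 19 (matches direct enumeration: 19).

|A - A| = 19


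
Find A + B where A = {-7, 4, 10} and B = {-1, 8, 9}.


A + B = {a + b : a ∈ A, b ∈ B}.
Enumerate all |A|·|B| = 3·3 = 9 pairs (a, b) and collect distinct sums.
a = -7: -7+-1=-8, -7+8=1, -7+9=2
a = 4: 4+-1=3, 4+8=12, 4+9=13
a = 10: 10+-1=9, 10+8=18, 10+9=19
Collecting distinct sums: A + B = {-8, 1, 2, 3, 9, 12, 13, 18, 19}
|A + B| = 9

A + B = {-8, 1, 2, 3, 9, 12, 13, 18, 19}


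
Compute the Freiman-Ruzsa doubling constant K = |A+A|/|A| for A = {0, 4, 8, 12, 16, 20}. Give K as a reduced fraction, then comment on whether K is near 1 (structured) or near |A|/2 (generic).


|A| = 6.
Compute A + A by enumerating all 36 pairs.
A + A = {0, 4, 8, 12, 16, 20, 24, 28, 32, 36, 40}, so |A + A| = 11.
K = |A + A| / |A| = 11/6 (already in lowest terms) ≈ 1.8333.
Reference: AP of size 6 gives K = 11/6 ≈ 1.8333; a fully generic set of size 6 gives K ≈ 3.5000.

|A| = 6, |A + A| = 11, K = 11/6.


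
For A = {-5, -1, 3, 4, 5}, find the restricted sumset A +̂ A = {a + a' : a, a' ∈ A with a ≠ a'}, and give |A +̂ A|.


Restricted sumset: A +̂ A = {a + a' : a ∈ A, a' ∈ A, a ≠ a'}.
Equivalently, take A + A and drop any sum 2a that is achievable ONLY as a + a for a ∈ A (i.e. sums representable only with equal summands).
Enumerate pairs (a, a') with a < a' (symmetric, so each unordered pair gives one sum; this covers all a ≠ a'):
  -5 + -1 = -6
  -5 + 3 = -2
  -5 + 4 = -1
  -5 + 5 = 0
  -1 + 3 = 2
  -1 + 4 = 3
  -1 + 5 = 4
  3 + 4 = 7
  3 + 5 = 8
  4 + 5 = 9
Collected distinct sums: {-6, -2, -1, 0, 2, 3, 4, 7, 8, 9}
|A +̂ A| = 10
(Reference bound: |A +̂ A| ≥ 2|A| - 3 for |A| ≥ 2, with |A| = 5 giving ≥ 7.)

|A +̂ A| = 10


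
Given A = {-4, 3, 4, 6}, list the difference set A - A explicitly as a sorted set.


A - A = {a - a' : a, a' ∈ A}.
Compute a - a' for each ordered pair (a, a'):
a = -4: -4--4=0, -4-3=-7, -4-4=-8, -4-6=-10
a = 3: 3--4=7, 3-3=0, 3-4=-1, 3-6=-3
a = 4: 4--4=8, 4-3=1, 4-4=0, 4-6=-2
a = 6: 6--4=10, 6-3=3, 6-4=2, 6-6=0
Collecting distinct values (and noting 0 appears from a-a):
A - A = {-10, -8, -7, -3, -2, -1, 0, 1, 2, 3, 7, 8, 10}
|A - A| = 13

A - A = {-10, -8, -7, -3, -2, -1, 0, 1, 2, 3, 7, 8, 10}


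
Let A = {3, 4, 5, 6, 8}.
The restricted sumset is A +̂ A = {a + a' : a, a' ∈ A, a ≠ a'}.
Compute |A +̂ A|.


Restricted sumset: A +̂ A = {a + a' : a ∈ A, a' ∈ A, a ≠ a'}.
Equivalently, take A + A and drop any sum 2a that is achievable ONLY as a + a for a ∈ A (i.e. sums representable only with equal summands).
Enumerate pairs (a, a') with a < a' (symmetric, so each unordered pair gives one sum; this covers all a ≠ a'):
  3 + 4 = 7
  3 + 5 = 8
  3 + 6 = 9
  3 + 8 = 11
  4 + 5 = 9
  4 + 6 = 10
  4 + 8 = 12
  5 + 6 = 11
  5 + 8 = 13
  6 + 8 = 14
Collected distinct sums: {7, 8, 9, 10, 11, 12, 13, 14}
|A +̂ A| = 8
(Reference bound: |A +̂ A| ≥ 2|A| - 3 for |A| ≥ 2, with |A| = 5 giving ≥ 7.)

|A +̂ A| = 8


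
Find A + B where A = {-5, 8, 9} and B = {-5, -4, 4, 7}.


A + B = {a + b : a ∈ A, b ∈ B}.
Enumerate all |A|·|B| = 3·4 = 12 pairs (a, b) and collect distinct sums.
a = -5: -5+-5=-10, -5+-4=-9, -5+4=-1, -5+7=2
a = 8: 8+-5=3, 8+-4=4, 8+4=12, 8+7=15
a = 9: 9+-5=4, 9+-4=5, 9+4=13, 9+7=16
Collecting distinct sums: A + B = {-10, -9, -1, 2, 3, 4, 5, 12, 13, 15, 16}
|A + B| = 11

A + B = {-10, -9, -1, 2, 3, 4, 5, 12, 13, 15, 16}


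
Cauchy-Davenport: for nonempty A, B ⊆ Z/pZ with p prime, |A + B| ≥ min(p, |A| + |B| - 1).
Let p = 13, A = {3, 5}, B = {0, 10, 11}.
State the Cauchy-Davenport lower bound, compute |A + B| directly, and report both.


Cauchy-Davenport: |A + B| ≥ min(p, |A| + |B| - 1) for A, B nonempty in Z/pZ.
|A| = 2, |B| = 3, p = 13.
CD lower bound = min(13, 2 + 3 - 1) = min(13, 4) = 4.
Compute A + B mod 13 directly:
a = 3: 3+0=3, 3+10=0, 3+11=1
a = 5: 5+0=5, 5+10=2, 5+11=3
A + B = {0, 1, 2, 3, 5}, so |A + B| = 5.
Verify: 5 ≥ 4? Yes ✓.

CD lower bound = 4, actual |A + B| = 5.


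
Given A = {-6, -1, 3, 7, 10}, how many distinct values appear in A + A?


A + A = {a + a' : a, a' ∈ A}; |A| = 5.
General bounds: 2|A| - 1 ≤ |A + A| ≤ |A|(|A|+1)/2, i.e. 9 ≤ |A + A| ≤ 15.
Lower bound 2|A|-1 is attained iff A is an arithmetic progression.
Enumerate sums a + a' for a ≤ a' (symmetric, so this suffices):
a = -6: -6+-6=-12, -6+-1=-7, -6+3=-3, -6+7=1, -6+10=4
a = -1: -1+-1=-2, -1+3=2, -1+7=6, -1+10=9
a = 3: 3+3=6, 3+7=10, 3+10=13
a = 7: 7+7=14, 7+10=17
a = 10: 10+10=20
Distinct sums: {-12, -7, -3, -2, 1, 2, 4, 6, 9, 10, 13, 14, 17, 20}
|A + A| = 14

|A + A| = 14


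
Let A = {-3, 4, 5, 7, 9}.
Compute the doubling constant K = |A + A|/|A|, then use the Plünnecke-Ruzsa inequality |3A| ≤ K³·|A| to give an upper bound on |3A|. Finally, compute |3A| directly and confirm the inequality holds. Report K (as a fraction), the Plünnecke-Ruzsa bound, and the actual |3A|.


|A| = 5.
Step 1: Compute A + A by enumerating all 25 pairs.
A + A = {-6, 1, 2, 4, 6, 8, 9, 10, 11, 12, 13, 14, 16, 18}, so |A + A| = 14.
Step 2: Doubling constant K = |A + A|/|A| = 14/5 = 14/5 ≈ 2.8000.
Step 3: Plünnecke-Ruzsa gives |3A| ≤ K³·|A| = (2.8000)³ · 5 ≈ 109.7600.
Step 4: Compute 3A = A + A + A directly by enumerating all triples (a,b,c) ∈ A³; |3A| = 26.
Step 5: Check 26 ≤ 109.7600? Yes ✓.

K = 14/5, Plünnecke-Ruzsa bound K³|A| ≈ 109.7600, |3A| = 26, inequality holds.


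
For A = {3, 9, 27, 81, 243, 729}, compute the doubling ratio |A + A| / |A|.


|A| = 6.
Compute A + A by enumerating all 36 pairs.
A + A = {6, 12, 18, 30, 36, 54, 84, 90, 108, 162, 246, 252, 270, 324, 486, 732, 738, 756, 810, 972, 1458}, so |A + A| = 21.
K = |A + A| / |A| = 21/6 = 7/2 ≈ 3.5000.
Reference: AP of size 6 gives K = 11/6 ≈ 1.8333; a fully generic set of size 6 gives K ≈ 3.5000.

|A| = 6, |A + A| = 21, K = 21/6 = 7/2.


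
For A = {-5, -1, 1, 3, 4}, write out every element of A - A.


A - A = {a - a' : a, a' ∈ A}.
Compute a - a' for each ordered pair (a, a'):
a = -5: -5--5=0, -5--1=-4, -5-1=-6, -5-3=-8, -5-4=-9
a = -1: -1--5=4, -1--1=0, -1-1=-2, -1-3=-4, -1-4=-5
a = 1: 1--5=6, 1--1=2, 1-1=0, 1-3=-2, 1-4=-3
a = 3: 3--5=8, 3--1=4, 3-1=2, 3-3=0, 3-4=-1
a = 4: 4--5=9, 4--1=5, 4-1=3, 4-3=1, 4-4=0
Collecting distinct values (and noting 0 appears from a-a):
A - A = {-9, -8, -6, -5, -4, -3, -2, -1, 0, 1, 2, 3, 4, 5, 6, 8, 9}
|A - A| = 17

A - A = {-9, -8, -6, -5, -4, -3, -2, -1, 0, 1, 2, 3, 4, 5, 6, 8, 9}


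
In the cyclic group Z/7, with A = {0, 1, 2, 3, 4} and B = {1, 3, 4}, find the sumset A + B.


Work in Z/7Z: reduce every sum a + b modulo 7.
Enumerate all 15 pairs:
a = 0: 0+1=1, 0+3=3, 0+4=4
a = 1: 1+1=2, 1+3=4, 1+4=5
a = 2: 2+1=3, 2+3=5, 2+4=6
a = 3: 3+1=4, 3+3=6, 3+4=0
a = 4: 4+1=5, 4+3=0, 4+4=1
Distinct residues collected: {0, 1, 2, 3, 4, 5, 6}
|A + B| = 7 (out of 7 total residues).

A + B = {0, 1, 2, 3, 4, 5, 6}


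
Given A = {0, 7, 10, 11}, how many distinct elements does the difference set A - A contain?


A - A = {a - a' : a, a' ∈ A}; |A| = 4.
Bounds: 2|A|-1 ≤ |A - A| ≤ |A|² - |A| + 1, i.e. 7 ≤ |A - A| ≤ 13.
Note: 0 ∈ A - A always (from a - a). The set is symmetric: if d ∈ A - A then -d ∈ A - A.
Enumerate nonzero differences d = a - a' with a > a' (then include -d):
Positive differences: {1, 3, 4, 7, 10, 11}
Full difference set: {0} ∪ (positive diffs) ∪ (negative diffs).
|A - A| = 1 + 2·6 = 13 (matches direct enumeration: 13).

|A - A| = 13


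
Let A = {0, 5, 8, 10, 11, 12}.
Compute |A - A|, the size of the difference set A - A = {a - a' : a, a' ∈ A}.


A - A = {a - a' : a, a' ∈ A}; |A| = 6.
Bounds: 2|A|-1 ≤ |A - A| ≤ |A|² - |A| + 1, i.e. 11 ≤ |A - A| ≤ 31.
Note: 0 ∈ A - A always (from a - a). The set is symmetric: if d ∈ A - A then -d ∈ A - A.
Enumerate nonzero differences d = a - a' with a > a' (then include -d):
Positive differences: {1, 2, 3, 4, 5, 6, 7, 8, 10, 11, 12}
Full difference set: {0} ∪ (positive diffs) ∪ (negative diffs).
|A - A| = 1 + 2·11 = 23 (matches direct enumeration: 23).

|A - A| = 23


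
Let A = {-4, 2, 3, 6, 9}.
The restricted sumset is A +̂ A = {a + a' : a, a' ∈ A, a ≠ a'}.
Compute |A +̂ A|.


Restricted sumset: A +̂ A = {a + a' : a ∈ A, a' ∈ A, a ≠ a'}.
Equivalently, take A + A and drop any sum 2a that is achievable ONLY as a + a for a ∈ A (i.e. sums representable only with equal summands).
Enumerate pairs (a, a') with a < a' (symmetric, so each unordered pair gives one sum; this covers all a ≠ a'):
  -4 + 2 = -2
  -4 + 3 = -1
  -4 + 6 = 2
  -4 + 9 = 5
  2 + 3 = 5
  2 + 6 = 8
  2 + 9 = 11
  3 + 6 = 9
  3 + 9 = 12
  6 + 9 = 15
Collected distinct sums: {-2, -1, 2, 5, 8, 9, 11, 12, 15}
|A +̂ A| = 9
(Reference bound: |A +̂ A| ≥ 2|A| - 3 for |A| ≥ 2, with |A| = 5 giving ≥ 7.)

|A +̂ A| = 9


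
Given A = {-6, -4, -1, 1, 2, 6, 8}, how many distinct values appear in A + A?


A + A = {a + a' : a, a' ∈ A}; |A| = 7.
General bounds: 2|A| - 1 ≤ |A + A| ≤ |A|(|A|+1)/2, i.e. 13 ≤ |A + A| ≤ 28.
Lower bound 2|A|-1 is attained iff A is an arithmetic progression.
Enumerate sums a + a' for a ≤ a' (symmetric, so this suffices):
a = -6: -6+-6=-12, -6+-4=-10, -6+-1=-7, -6+1=-5, -6+2=-4, -6+6=0, -6+8=2
a = -4: -4+-4=-8, -4+-1=-5, -4+1=-3, -4+2=-2, -4+6=2, -4+8=4
a = -1: -1+-1=-2, -1+1=0, -1+2=1, -1+6=5, -1+8=7
a = 1: 1+1=2, 1+2=3, 1+6=7, 1+8=9
a = 2: 2+2=4, 2+6=8, 2+8=10
a = 6: 6+6=12, 6+8=14
a = 8: 8+8=16
Distinct sums: {-12, -10, -8, -7, -5, -4, -3, -2, 0, 1, 2, 3, 4, 5, 7, 8, 9, 10, 12, 14, 16}
|A + A| = 21

|A + A| = 21


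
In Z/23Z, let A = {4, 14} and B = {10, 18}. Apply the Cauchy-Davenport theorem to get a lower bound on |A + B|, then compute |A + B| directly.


Cauchy-Davenport: |A + B| ≥ min(p, |A| + |B| - 1) for A, B nonempty in Z/pZ.
|A| = 2, |B| = 2, p = 23.
CD lower bound = min(23, 2 + 2 - 1) = min(23, 3) = 3.
Compute A + B mod 23 directly:
a = 4: 4+10=14, 4+18=22
a = 14: 14+10=1, 14+18=9
A + B = {1, 9, 14, 22}, so |A + B| = 4.
Verify: 4 ≥ 3? Yes ✓.

CD lower bound = 3, actual |A + B| = 4.


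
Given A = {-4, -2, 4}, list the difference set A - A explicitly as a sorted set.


A - A = {a - a' : a, a' ∈ A}.
Compute a - a' for each ordered pair (a, a'):
a = -4: -4--4=0, -4--2=-2, -4-4=-8
a = -2: -2--4=2, -2--2=0, -2-4=-6
a = 4: 4--4=8, 4--2=6, 4-4=0
Collecting distinct values (and noting 0 appears from a-a):
A - A = {-8, -6, -2, 0, 2, 6, 8}
|A - A| = 7

A - A = {-8, -6, -2, 0, 2, 6, 8}


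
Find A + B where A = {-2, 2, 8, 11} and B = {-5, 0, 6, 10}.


A + B = {a + b : a ∈ A, b ∈ B}.
Enumerate all |A|·|B| = 4·4 = 16 pairs (a, b) and collect distinct sums.
a = -2: -2+-5=-7, -2+0=-2, -2+6=4, -2+10=8
a = 2: 2+-5=-3, 2+0=2, 2+6=8, 2+10=12
a = 8: 8+-5=3, 8+0=8, 8+6=14, 8+10=18
a = 11: 11+-5=6, 11+0=11, 11+6=17, 11+10=21
Collecting distinct sums: A + B = {-7, -3, -2, 2, 3, 4, 6, 8, 11, 12, 14, 17, 18, 21}
|A + B| = 14

A + B = {-7, -3, -2, 2, 3, 4, 6, 8, 11, 12, 14, 17, 18, 21}


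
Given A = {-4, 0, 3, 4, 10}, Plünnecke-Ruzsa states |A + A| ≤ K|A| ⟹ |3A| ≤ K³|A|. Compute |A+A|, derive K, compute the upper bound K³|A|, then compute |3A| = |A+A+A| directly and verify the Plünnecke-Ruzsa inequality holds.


|A| = 5.
Step 1: Compute A + A by enumerating all 25 pairs.
A + A = {-8, -4, -1, 0, 3, 4, 6, 7, 8, 10, 13, 14, 20}, so |A + A| = 13.
Step 2: Doubling constant K = |A + A|/|A| = 13/5 = 13/5 ≈ 2.6000.
Step 3: Plünnecke-Ruzsa gives |3A| ≤ K³·|A| = (2.6000)³ · 5 ≈ 87.8800.
Step 4: Compute 3A = A + A + A directly by enumerating all triples (a,b,c) ∈ A³; |3A| = 25.
Step 5: Check 25 ≤ 87.8800? Yes ✓.

K = 13/5, Plünnecke-Ruzsa bound K³|A| ≈ 87.8800, |3A| = 25, inequality holds.


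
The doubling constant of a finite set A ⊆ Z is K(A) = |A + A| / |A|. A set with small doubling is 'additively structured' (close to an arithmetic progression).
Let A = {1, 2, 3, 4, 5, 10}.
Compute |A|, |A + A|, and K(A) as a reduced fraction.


|A| = 6.
Compute A + A by enumerating all 36 pairs.
A + A = {2, 3, 4, 5, 6, 7, 8, 9, 10, 11, 12, 13, 14, 15, 20}, so |A + A| = 15.
K = |A + A| / |A| = 15/6 = 5/2 ≈ 2.5000.
Reference: AP of size 6 gives K = 11/6 ≈ 1.8333; a fully generic set of size 6 gives K ≈ 3.5000.

|A| = 6, |A + A| = 15, K = 15/6 = 5/2.


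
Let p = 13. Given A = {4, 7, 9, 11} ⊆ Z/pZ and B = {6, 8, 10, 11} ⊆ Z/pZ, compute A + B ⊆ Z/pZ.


Work in Z/13Z: reduce every sum a + b modulo 13.
Enumerate all 16 pairs:
a = 4: 4+6=10, 4+8=12, 4+10=1, 4+11=2
a = 7: 7+6=0, 7+8=2, 7+10=4, 7+11=5
a = 9: 9+6=2, 9+8=4, 9+10=6, 9+11=7
a = 11: 11+6=4, 11+8=6, 11+10=8, 11+11=9
Distinct residues collected: {0, 1, 2, 4, 5, 6, 7, 8, 9, 10, 12}
|A + B| = 11 (out of 13 total residues).

A + B = {0, 1, 2, 4, 5, 6, 7, 8, 9, 10, 12}


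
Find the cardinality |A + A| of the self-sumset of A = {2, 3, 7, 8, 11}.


A + A = {a + a' : a, a' ∈ A}; |A| = 5.
General bounds: 2|A| - 1 ≤ |A + A| ≤ |A|(|A|+1)/2, i.e. 9 ≤ |A + A| ≤ 15.
Lower bound 2|A|-1 is attained iff A is an arithmetic progression.
Enumerate sums a + a' for a ≤ a' (symmetric, so this suffices):
a = 2: 2+2=4, 2+3=5, 2+7=9, 2+8=10, 2+11=13
a = 3: 3+3=6, 3+7=10, 3+8=11, 3+11=14
a = 7: 7+7=14, 7+8=15, 7+11=18
a = 8: 8+8=16, 8+11=19
a = 11: 11+11=22
Distinct sums: {4, 5, 6, 9, 10, 11, 13, 14, 15, 16, 18, 19, 22}
|A + A| = 13

|A + A| = 13


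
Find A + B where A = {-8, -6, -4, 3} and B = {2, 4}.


A + B = {a + b : a ∈ A, b ∈ B}.
Enumerate all |A|·|B| = 4·2 = 8 pairs (a, b) and collect distinct sums.
a = -8: -8+2=-6, -8+4=-4
a = -6: -6+2=-4, -6+4=-2
a = -4: -4+2=-2, -4+4=0
a = 3: 3+2=5, 3+4=7
Collecting distinct sums: A + B = {-6, -4, -2, 0, 5, 7}
|A + B| = 6

A + B = {-6, -4, -2, 0, 5, 7}


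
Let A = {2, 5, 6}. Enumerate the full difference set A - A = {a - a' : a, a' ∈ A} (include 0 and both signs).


A - A = {a - a' : a, a' ∈ A}.
Compute a - a' for each ordered pair (a, a'):
a = 2: 2-2=0, 2-5=-3, 2-6=-4
a = 5: 5-2=3, 5-5=0, 5-6=-1
a = 6: 6-2=4, 6-5=1, 6-6=0
Collecting distinct values (and noting 0 appears from a-a):
A - A = {-4, -3, -1, 0, 1, 3, 4}
|A - A| = 7

A - A = {-4, -3, -1, 0, 1, 3, 4}


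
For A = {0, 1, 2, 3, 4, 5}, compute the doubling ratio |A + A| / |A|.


|A| = 6.
Compute A + A by enumerating all 36 pairs.
A + A = {0, 1, 2, 3, 4, 5, 6, 7, 8, 9, 10}, so |A + A| = 11.
K = |A + A| / |A| = 11/6 (already in lowest terms) ≈ 1.8333.
Reference: AP of size 6 gives K = 11/6 ≈ 1.8333; a fully generic set of size 6 gives K ≈ 3.5000.

|A| = 6, |A + A| = 11, K = 11/6.


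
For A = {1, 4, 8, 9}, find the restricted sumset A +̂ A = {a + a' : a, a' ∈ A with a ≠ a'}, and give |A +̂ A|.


Restricted sumset: A +̂ A = {a + a' : a ∈ A, a' ∈ A, a ≠ a'}.
Equivalently, take A + A and drop any sum 2a that is achievable ONLY as a + a for a ∈ A (i.e. sums representable only with equal summands).
Enumerate pairs (a, a') with a < a' (symmetric, so each unordered pair gives one sum; this covers all a ≠ a'):
  1 + 4 = 5
  1 + 8 = 9
  1 + 9 = 10
  4 + 8 = 12
  4 + 9 = 13
  8 + 9 = 17
Collected distinct sums: {5, 9, 10, 12, 13, 17}
|A +̂ A| = 6
(Reference bound: |A +̂ A| ≥ 2|A| - 3 for |A| ≥ 2, with |A| = 4 giving ≥ 5.)

|A +̂ A| = 6


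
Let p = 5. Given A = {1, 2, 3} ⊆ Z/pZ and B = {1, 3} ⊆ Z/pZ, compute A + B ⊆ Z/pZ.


Work in Z/5Z: reduce every sum a + b modulo 5.
Enumerate all 6 pairs:
a = 1: 1+1=2, 1+3=4
a = 2: 2+1=3, 2+3=0
a = 3: 3+1=4, 3+3=1
Distinct residues collected: {0, 1, 2, 3, 4}
|A + B| = 5 (out of 5 total residues).

A + B = {0, 1, 2, 3, 4}


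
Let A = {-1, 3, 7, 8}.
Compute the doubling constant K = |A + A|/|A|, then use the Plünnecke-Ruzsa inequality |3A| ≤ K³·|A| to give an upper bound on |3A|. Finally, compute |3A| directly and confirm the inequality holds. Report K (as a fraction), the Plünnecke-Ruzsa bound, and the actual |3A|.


|A| = 4.
Step 1: Compute A + A by enumerating all 16 pairs.
A + A = {-2, 2, 6, 7, 10, 11, 14, 15, 16}, so |A + A| = 9.
Step 2: Doubling constant K = |A + A|/|A| = 9/4 = 9/4 ≈ 2.2500.
Step 3: Plünnecke-Ruzsa gives |3A| ≤ K³·|A| = (2.2500)³ · 4 ≈ 45.5625.
Step 4: Compute 3A = A + A + A directly by enumerating all triples (a,b,c) ∈ A³; |3A| = 16.
Step 5: Check 16 ≤ 45.5625? Yes ✓.

K = 9/4, Plünnecke-Ruzsa bound K³|A| ≈ 45.5625, |3A| = 16, inequality holds.


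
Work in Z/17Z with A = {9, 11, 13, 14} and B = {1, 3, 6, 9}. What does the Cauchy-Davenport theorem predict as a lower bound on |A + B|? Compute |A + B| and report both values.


Cauchy-Davenport: |A + B| ≥ min(p, |A| + |B| - 1) for A, B nonempty in Z/pZ.
|A| = 4, |B| = 4, p = 17.
CD lower bound = min(17, 4 + 4 - 1) = min(17, 7) = 7.
Compute A + B mod 17 directly:
a = 9: 9+1=10, 9+3=12, 9+6=15, 9+9=1
a = 11: 11+1=12, 11+3=14, 11+6=0, 11+9=3
a = 13: 13+1=14, 13+3=16, 13+6=2, 13+9=5
a = 14: 14+1=15, 14+3=0, 14+6=3, 14+9=6
A + B = {0, 1, 2, 3, 5, 6, 10, 12, 14, 15, 16}, so |A + B| = 11.
Verify: 11 ≥ 7? Yes ✓.

CD lower bound = 7, actual |A + B| = 11.


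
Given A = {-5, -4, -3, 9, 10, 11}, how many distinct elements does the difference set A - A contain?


A - A = {a - a' : a, a' ∈ A}; |A| = 6.
Bounds: 2|A|-1 ≤ |A - A| ≤ |A|² - |A| + 1, i.e. 11 ≤ |A - A| ≤ 31.
Note: 0 ∈ A - A always (from a - a). The set is symmetric: if d ∈ A - A then -d ∈ A - A.
Enumerate nonzero differences d = a - a' with a > a' (then include -d):
Positive differences: {1, 2, 12, 13, 14, 15, 16}
Full difference set: {0} ∪ (positive diffs) ∪ (negative diffs).
|A - A| = 1 + 2·7 = 15 (matches direct enumeration: 15).

|A - A| = 15


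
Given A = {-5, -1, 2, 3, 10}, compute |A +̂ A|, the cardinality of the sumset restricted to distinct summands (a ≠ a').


Restricted sumset: A +̂ A = {a + a' : a ∈ A, a' ∈ A, a ≠ a'}.
Equivalently, take A + A and drop any sum 2a that is achievable ONLY as a + a for a ∈ A (i.e. sums representable only with equal summands).
Enumerate pairs (a, a') with a < a' (symmetric, so each unordered pair gives one sum; this covers all a ≠ a'):
  -5 + -1 = -6
  -5 + 2 = -3
  -5 + 3 = -2
  -5 + 10 = 5
  -1 + 2 = 1
  -1 + 3 = 2
  -1 + 10 = 9
  2 + 3 = 5
  2 + 10 = 12
  3 + 10 = 13
Collected distinct sums: {-6, -3, -2, 1, 2, 5, 9, 12, 13}
|A +̂ A| = 9
(Reference bound: |A +̂ A| ≥ 2|A| - 3 for |A| ≥ 2, with |A| = 5 giving ≥ 7.)

|A +̂ A| = 9


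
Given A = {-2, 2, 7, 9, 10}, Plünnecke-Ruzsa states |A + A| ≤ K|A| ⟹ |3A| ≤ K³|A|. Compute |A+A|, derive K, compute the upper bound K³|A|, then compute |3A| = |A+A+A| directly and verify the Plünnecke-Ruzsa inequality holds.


|A| = 5.
Step 1: Compute A + A by enumerating all 25 pairs.
A + A = {-4, 0, 4, 5, 7, 8, 9, 11, 12, 14, 16, 17, 18, 19, 20}, so |A + A| = 15.
Step 2: Doubling constant K = |A + A|/|A| = 15/5 = 15/5 ≈ 3.0000.
Step 3: Plünnecke-Ruzsa gives |3A| ≤ K³·|A| = (3.0000)³ · 5 ≈ 135.0000.
Step 4: Compute 3A = A + A + A directly by enumerating all triples (a,b,c) ∈ A³; |3A| = 29.
Step 5: Check 29 ≤ 135.0000? Yes ✓.

K = 15/5, Plünnecke-Ruzsa bound K³|A| ≈ 135.0000, |3A| = 29, inequality holds.


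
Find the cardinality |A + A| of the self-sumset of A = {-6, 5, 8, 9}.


A + A = {a + a' : a, a' ∈ A}; |A| = 4.
General bounds: 2|A| - 1 ≤ |A + A| ≤ |A|(|A|+1)/2, i.e. 7 ≤ |A + A| ≤ 10.
Lower bound 2|A|-1 is attained iff A is an arithmetic progression.
Enumerate sums a + a' for a ≤ a' (symmetric, so this suffices):
a = -6: -6+-6=-12, -6+5=-1, -6+8=2, -6+9=3
a = 5: 5+5=10, 5+8=13, 5+9=14
a = 8: 8+8=16, 8+9=17
a = 9: 9+9=18
Distinct sums: {-12, -1, 2, 3, 10, 13, 14, 16, 17, 18}
|A + A| = 10

|A + A| = 10


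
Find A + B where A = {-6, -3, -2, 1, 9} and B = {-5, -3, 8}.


A + B = {a + b : a ∈ A, b ∈ B}.
Enumerate all |A|·|B| = 5·3 = 15 pairs (a, b) and collect distinct sums.
a = -6: -6+-5=-11, -6+-3=-9, -6+8=2
a = -3: -3+-5=-8, -3+-3=-6, -3+8=5
a = -2: -2+-5=-7, -2+-3=-5, -2+8=6
a = 1: 1+-5=-4, 1+-3=-2, 1+8=9
a = 9: 9+-5=4, 9+-3=6, 9+8=17
Collecting distinct sums: A + B = {-11, -9, -8, -7, -6, -5, -4, -2, 2, 4, 5, 6, 9, 17}
|A + B| = 14

A + B = {-11, -9, -8, -7, -6, -5, -4, -2, 2, 4, 5, 6, 9, 17}


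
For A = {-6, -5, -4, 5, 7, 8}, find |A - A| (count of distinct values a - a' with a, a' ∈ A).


A - A = {a - a' : a, a' ∈ A}; |A| = 6.
Bounds: 2|A|-1 ≤ |A - A| ≤ |A|² - |A| + 1, i.e. 11 ≤ |A - A| ≤ 31.
Note: 0 ∈ A - A always (from a - a). The set is symmetric: if d ∈ A - A then -d ∈ A - A.
Enumerate nonzero differences d = a - a' with a > a' (then include -d):
Positive differences: {1, 2, 3, 9, 10, 11, 12, 13, 14}
Full difference set: {0} ∪ (positive diffs) ∪ (negative diffs).
|A - A| = 1 + 2·9 = 19 (matches direct enumeration: 19).

|A - A| = 19


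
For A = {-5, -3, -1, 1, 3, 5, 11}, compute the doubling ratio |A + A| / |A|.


|A| = 7.
Compute A + A by enumerating all 49 pairs.
A + A = {-10, -8, -6, -4, -2, 0, 2, 4, 6, 8, 10, 12, 14, 16, 22}, so |A + A| = 15.
K = |A + A| / |A| = 15/7 (already in lowest terms) ≈ 2.1429.
Reference: AP of size 7 gives K = 13/7 ≈ 1.8571; a fully generic set of size 7 gives K ≈ 4.0000.

|A| = 7, |A + A| = 15, K = 15/7.


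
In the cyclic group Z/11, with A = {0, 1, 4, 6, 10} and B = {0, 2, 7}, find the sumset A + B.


Work in Z/11Z: reduce every sum a + b modulo 11.
Enumerate all 15 pairs:
a = 0: 0+0=0, 0+2=2, 0+7=7
a = 1: 1+0=1, 1+2=3, 1+7=8
a = 4: 4+0=4, 4+2=6, 4+7=0
a = 6: 6+0=6, 6+2=8, 6+7=2
a = 10: 10+0=10, 10+2=1, 10+7=6
Distinct residues collected: {0, 1, 2, 3, 4, 6, 7, 8, 10}
|A + B| = 9 (out of 11 total residues).

A + B = {0, 1, 2, 3, 4, 6, 7, 8, 10}


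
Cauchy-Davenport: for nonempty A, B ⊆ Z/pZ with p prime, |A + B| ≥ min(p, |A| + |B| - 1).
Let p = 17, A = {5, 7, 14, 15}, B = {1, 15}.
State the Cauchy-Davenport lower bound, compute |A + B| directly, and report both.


Cauchy-Davenport: |A + B| ≥ min(p, |A| + |B| - 1) for A, B nonempty in Z/pZ.
|A| = 4, |B| = 2, p = 17.
CD lower bound = min(17, 4 + 2 - 1) = min(17, 5) = 5.
Compute A + B mod 17 directly:
a = 5: 5+1=6, 5+15=3
a = 7: 7+1=8, 7+15=5
a = 14: 14+1=15, 14+15=12
a = 15: 15+1=16, 15+15=13
A + B = {3, 5, 6, 8, 12, 13, 15, 16}, so |A + B| = 8.
Verify: 8 ≥ 5? Yes ✓.

CD lower bound = 5, actual |A + B| = 8.


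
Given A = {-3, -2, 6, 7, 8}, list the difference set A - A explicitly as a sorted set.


A - A = {a - a' : a, a' ∈ A}.
Compute a - a' for each ordered pair (a, a'):
a = -3: -3--3=0, -3--2=-1, -3-6=-9, -3-7=-10, -3-8=-11
a = -2: -2--3=1, -2--2=0, -2-6=-8, -2-7=-9, -2-8=-10
a = 6: 6--3=9, 6--2=8, 6-6=0, 6-7=-1, 6-8=-2
a = 7: 7--3=10, 7--2=9, 7-6=1, 7-7=0, 7-8=-1
a = 8: 8--3=11, 8--2=10, 8-6=2, 8-7=1, 8-8=0
Collecting distinct values (and noting 0 appears from a-a):
A - A = {-11, -10, -9, -8, -2, -1, 0, 1, 2, 8, 9, 10, 11}
|A - A| = 13

A - A = {-11, -10, -9, -8, -2, -1, 0, 1, 2, 8, 9, 10, 11}


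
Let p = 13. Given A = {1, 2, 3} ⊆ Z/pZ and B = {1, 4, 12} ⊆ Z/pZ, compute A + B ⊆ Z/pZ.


Work in Z/13Z: reduce every sum a + b modulo 13.
Enumerate all 9 pairs:
a = 1: 1+1=2, 1+4=5, 1+12=0
a = 2: 2+1=3, 2+4=6, 2+12=1
a = 3: 3+1=4, 3+4=7, 3+12=2
Distinct residues collected: {0, 1, 2, 3, 4, 5, 6, 7}
|A + B| = 8 (out of 13 total residues).

A + B = {0, 1, 2, 3, 4, 5, 6, 7}


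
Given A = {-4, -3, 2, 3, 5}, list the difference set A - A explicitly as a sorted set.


A - A = {a - a' : a, a' ∈ A}.
Compute a - a' for each ordered pair (a, a'):
a = -4: -4--4=0, -4--3=-1, -4-2=-6, -4-3=-7, -4-5=-9
a = -3: -3--4=1, -3--3=0, -3-2=-5, -3-3=-6, -3-5=-8
a = 2: 2--4=6, 2--3=5, 2-2=0, 2-3=-1, 2-5=-3
a = 3: 3--4=7, 3--3=6, 3-2=1, 3-3=0, 3-5=-2
a = 5: 5--4=9, 5--3=8, 5-2=3, 5-3=2, 5-5=0
Collecting distinct values (and noting 0 appears from a-a):
A - A = {-9, -8, -7, -6, -5, -3, -2, -1, 0, 1, 2, 3, 5, 6, 7, 8, 9}
|A - A| = 17

A - A = {-9, -8, -7, -6, -5, -3, -2, -1, 0, 1, 2, 3, 5, 6, 7, 8, 9}


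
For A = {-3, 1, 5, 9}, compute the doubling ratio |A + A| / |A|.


|A| = 4.
Compute A + A by enumerating all 16 pairs.
A + A = {-6, -2, 2, 6, 10, 14, 18}, so |A + A| = 7.
K = |A + A| / |A| = 7/4 (already in lowest terms) ≈ 1.7500.
Reference: AP of size 4 gives K = 7/4 ≈ 1.7500; a fully generic set of size 4 gives K ≈ 2.5000.

|A| = 4, |A + A| = 7, K = 7/4.


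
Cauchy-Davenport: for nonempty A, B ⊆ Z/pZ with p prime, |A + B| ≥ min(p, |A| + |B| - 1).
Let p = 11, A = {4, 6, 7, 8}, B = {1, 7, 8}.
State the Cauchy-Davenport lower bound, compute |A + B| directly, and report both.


Cauchy-Davenport: |A + B| ≥ min(p, |A| + |B| - 1) for A, B nonempty in Z/pZ.
|A| = 4, |B| = 3, p = 11.
CD lower bound = min(11, 4 + 3 - 1) = min(11, 6) = 6.
Compute A + B mod 11 directly:
a = 4: 4+1=5, 4+7=0, 4+8=1
a = 6: 6+1=7, 6+7=2, 6+8=3
a = 7: 7+1=8, 7+7=3, 7+8=4
a = 8: 8+1=9, 8+7=4, 8+8=5
A + B = {0, 1, 2, 3, 4, 5, 7, 8, 9}, so |A + B| = 9.
Verify: 9 ≥ 6? Yes ✓.

CD lower bound = 6, actual |A + B| = 9.


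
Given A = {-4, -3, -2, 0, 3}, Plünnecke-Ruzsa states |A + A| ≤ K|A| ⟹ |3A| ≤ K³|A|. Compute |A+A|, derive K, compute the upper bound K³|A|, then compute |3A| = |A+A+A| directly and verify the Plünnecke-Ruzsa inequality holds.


|A| = 5.
Step 1: Compute A + A by enumerating all 25 pairs.
A + A = {-8, -7, -6, -5, -4, -3, -2, -1, 0, 1, 3, 6}, so |A + A| = 12.
Step 2: Doubling constant K = |A + A|/|A| = 12/5 = 12/5 ≈ 2.4000.
Step 3: Plünnecke-Ruzsa gives |3A| ≤ K³·|A| = (2.4000)³ · 5 ≈ 69.1200.
Step 4: Compute 3A = A + A + A directly by enumerating all triples (a,b,c) ∈ A³; |3A| = 19.
Step 5: Check 19 ≤ 69.1200? Yes ✓.

K = 12/5, Plünnecke-Ruzsa bound K³|A| ≈ 69.1200, |3A| = 19, inequality holds.


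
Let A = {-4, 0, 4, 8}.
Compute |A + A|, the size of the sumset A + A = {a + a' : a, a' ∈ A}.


A + A = {a + a' : a, a' ∈ A}; |A| = 4.
General bounds: 2|A| - 1 ≤ |A + A| ≤ |A|(|A|+1)/2, i.e. 7 ≤ |A + A| ≤ 10.
Lower bound 2|A|-1 is attained iff A is an arithmetic progression.
Enumerate sums a + a' for a ≤ a' (symmetric, so this suffices):
a = -4: -4+-4=-8, -4+0=-4, -4+4=0, -4+8=4
a = 0: 0+0=0, 0+4=4, 0+8=8
a = 4: 4+4=8, 4+8=12
a = 8: 8+8=16
Distinct sums: {-8, -4, 0, 4, 8, 12, 16}
|A + A| = 7

|A + A| = 7


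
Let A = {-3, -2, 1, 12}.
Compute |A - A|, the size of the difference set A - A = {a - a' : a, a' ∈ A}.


A - A = {a - a' : a, a' ∈ A}; |A| = 4.
Bounds: 2|A|-1 ≤ |A - A| ≤ |A|² - |A| + 1, i.e. 7 ≤ |A - A| ≤ 13.
Note: 0 ∈ A - A always (from a - a). The set is symmetric: if d ∈ A - A then -d ∈ A - A.
Enumerate nonzero differences d = a - a' with a > a' (then include -d):
Positive differences: {1, 3, 4, 11, 14, 15}
Full difference set: {0} ∪ (positive diffs) ∪ (negative diffs).
|A - A| = 1 + 2·6 = 13 (matches direct enumeration: 13).

|A - A| = 13


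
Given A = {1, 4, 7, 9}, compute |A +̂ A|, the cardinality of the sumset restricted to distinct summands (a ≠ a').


Restricted sumset: A +̂ A = {a + a' : a ∈ A, a' ∈ A, a ≠ a'}.
Equivalently, take A + A and drop any sum 2a that is achievable ONLY as a + a for a ∈ A (i.e. sums representable only with equal summands).
Enumerate pairs (a, a') with a < a' (symmetric, so each unordered pair gives one sum; this covers all a ≠ a'):
  1 + 4 = 5
  1 + 7 = 8
  1 + 9 = 10
  4 + 7 = 11
  4 + 9 = 13
  7 + 9 = 16
Collected distinct sums: {5, 8, 10, 11, 13, 16}
|A +̂ A| = 6
(Reference bound: |A +̂ A| ≥ 2|A| - 3 for |A| ≥ 2, with |A| = 4 giving ≥ 5.)

|A +̂ A| = 6


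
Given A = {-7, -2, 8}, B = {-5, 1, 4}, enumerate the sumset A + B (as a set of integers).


A + B = {a + b : a ∈ A, b ∈ B}.
Enumerate all |A|·|B| = 3·3 = 9 pairs (a, b) and collect distinct sums.
a = -7: -7+-5=-12, -7+1=-6, -7+4=-3
a = -2: -2+-5=-7, -2+1=-1, -2+4=2
a = 8: 8+-5=3, 8+1=9, 8+4=12
Collecting distinct sums: A + B = {-12, -7, -6, -3, -1, 2, 3, 9, 12}
|A + B| = 9

A + B = {-12, -7, -6, -3, -1, 2, 3, 9, 12}


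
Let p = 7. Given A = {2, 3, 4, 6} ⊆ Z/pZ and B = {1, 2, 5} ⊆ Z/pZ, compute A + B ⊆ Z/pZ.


Work in Z/7Z: reduce every sum a + b modulo 7.
Enumerate all 12 pairs:
a = 2: 2+1=3, 2+2=4, 2+5=0
a = 3: 3+1=4, 3+2=5, 3+5=1
a = 4: 4+1=5, 4+2=6, 4+5=2
a = 6: 6+1=0, 6+2=1, 6+5=4
Distinct residues collected: {0, 1, 2, 3, 4, 5, 6}
|A + B| = 7 (out of 7 total residues).

A + B = {0, 1, 2, 3, 4, 5, 6}


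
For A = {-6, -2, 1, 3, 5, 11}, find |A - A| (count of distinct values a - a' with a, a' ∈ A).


A - A = {a - a' : a, a' ∈ A}; |A| = 6.
Bounds: 2|A|-1 ≤ |A - A| ≤ |A|² - |A| + 1, i.e. 11 ≤ |A - A| ≤ 31.
Note: 0 ∈ A - A always (from a - a). The set is symmetric: if d ∈ A - A then -d ∈ A - A.
Enumerate nonzero differences d = a - a' with a > a' (then include -d):
Positive differences: {2, 3, 4, 5, 6, 7, 8, 9, 10, 11, 13, 17}
Full difference set: {0} ∪ (positive diffs) ∪ (negative diffs).
|A - A| = 1 + 2·12 = 25 (matches direct enumeration: 25).

|A - A| = 25


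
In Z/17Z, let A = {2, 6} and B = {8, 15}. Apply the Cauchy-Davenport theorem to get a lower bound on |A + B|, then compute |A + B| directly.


Cauchy-Davenport: |A + B| ≥ min(p, |A| + |B| - 1) for A, B nonempty in Z/pZ.
|A| = 2, |B| = 2, p = 17.
CD lower bound = min(17, 2 + 2 - 1) = min(17, 3) = 3.
Compute A + B mod 17 directly:
a = 2: 2+8=10, 2+15=0
a = 6: 6+8=14, 6+15=4
A + B = {0, 4, 10, 14}, so |A + B| = 4.
Verify: 4 ≥ 3? Yes ✓.

CD lower bound = 3, actual |A + B| = 4.


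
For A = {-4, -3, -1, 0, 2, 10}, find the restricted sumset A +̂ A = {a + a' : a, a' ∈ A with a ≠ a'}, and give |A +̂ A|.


Restricted sumset: A +̂ A = {a + a' : a ∈ A, a' ∈ A, a ≠ a'}.
Equivalently, take A + A and drop any sum 2a that is achievable ONLY as a + a for a ∈ A (i.e. sums representable only with equal summands).
Enumerate pairs (a, a') with a < a' (symmetric, so each unordered pair gives one sum; this covers all a ≠ a'):
  -4 + -3 = -7
  -4 + -1 = -5
  -4 + 0 = -4
  -4 + 2 = -2
  -4 + 10 = 6
  -3 + -1 = -4
  -3 + 0 = -3
  -3 + 2 = -1
  -3 + 10 = 7
  -1 + 0 = -1
  -1 + 2 = 1
  -1 + 10 = 9
  0 + 2 = 2
  0 + 10 = 10
  2 + 10 = 12
Collected distinct sums: {-7, -5, -4, -3, -2, -1, 1, 2, 6, 7, 9, 10, 12}
|A +̂ A| = 13
(Reference bound: |A +̂ A| ≥ 2|A| - 3 for |A| ≥ 2, with |A| = 6 giving ≥ 9.)

|A +̂ A| = 13


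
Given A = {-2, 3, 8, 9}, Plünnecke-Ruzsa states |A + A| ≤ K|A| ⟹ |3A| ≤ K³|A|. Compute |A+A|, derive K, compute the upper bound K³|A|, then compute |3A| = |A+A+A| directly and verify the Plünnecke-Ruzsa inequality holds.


|A| = 4.
Step 1: Compute A + A by enumerating all 16 pairs.
A + A = {-4, 1, 6, 7, 11, 12, 16, 17, 18}, so |A + A| = 9.
Step 2: Doubling constant K = |A + A|/|A| = 9/4 = 9/4 ≈ 2.2500.
Step 3: Plünnecke-Ruzsa gives |3A| ≤ K³·|A| = (2.2500)³ · 4 ≈ 45.5625.
Step 4: Compute 3A = A + A + A directly by enumerating all triples (a,b,c) ∈ A³; |3A| = 16.
Step 5: Check 16 ≤ 45.5625? Yes ✓.

K = 9/4, Plünnecke-Ruzsa bound K³|A| ≈ 45.5625, |3A| = 16, inequality holds.


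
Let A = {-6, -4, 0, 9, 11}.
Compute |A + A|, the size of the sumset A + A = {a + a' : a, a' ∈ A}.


A + A = {a + a' : a, a' ∈ A}; |A| = 5.
General bounds: 2|A| - 1 ≤ |A + A| ≤ |A|(|A|+1)/2, i.e. 9 ≤ |A + A| ≤ 15.
Lower bound 2|A|-1 is attained iff A is an arithmetic progression.
Enumerate sums a + a' for a ≤ a' (symmetric, so this suffices):
a = -6: -6+-6=-12, -6+-4=-10, -6+0=-6, -6+9=3, -6+11=5
a = -4: -4+-4=-8, -4+0=-4, -4+9=5, -4+11=7
a = 0: 0+0=0, 0+9=9, 0+11=11
a = 9: 9+9=18, 9+11=20
a = 11: 11+11=22
Distinct sums: {-12, -10, -8, -6, -4, 0, 3, 5, 7, 9, 11, 18, 20, 22}
|A + A| = 14

|A + A| = 14


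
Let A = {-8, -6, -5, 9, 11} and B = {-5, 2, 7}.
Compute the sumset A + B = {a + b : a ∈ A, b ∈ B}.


A + B = {a + b : a ∈ A, b ∈ B}.
Enumerate all |A|·|B| = 5·3 = 15 pairs (a, b) and collect distinct sums.
a = -8: -8+-5=-13, -8+2=-6, -8+7=-1
a = -6: -6+-5=-11, -6+2=-4, -6+7=1
a = -5: -5+-5=-10, -5+2=-3, -5+7=2
a = 9: 9+-5=4, 9+2=11, 9+7=16
a = 11: 11+-5=6, 11+2=13, 11+7=18
Collecting distinct sums: A + B = {-13, -11, -10, -6, -4, -3, -1, 1, 2, 4, 6, 11, 13, 16, 18}
|A + B| = 15

A + B = {-13, -11, -10, -6, -4, -3, -1, 1, 2, 4, 6, 11, 13, 16, 18}


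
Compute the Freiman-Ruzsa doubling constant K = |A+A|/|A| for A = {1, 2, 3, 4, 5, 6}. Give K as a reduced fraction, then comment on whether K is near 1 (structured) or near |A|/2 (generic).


|A| = 6.
Compute A + A by enumerating all 36 pairs.
A + A = {2, 3, 4, 5, 6, 7, 8, 9, 10, 11, 12}, so |A + A| = 11.
K = |A + A| / |A| = 11/6 (already in lowest terms) ≈ 1.8333.
Reference: AP of size 6 gives K = 11/6 ≈ 1.8333; a fully generic set of size 6 gives K ≈ 3.5000.

|A| = 6, |A + A| = 11, K = 11/6.


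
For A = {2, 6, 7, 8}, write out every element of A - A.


A - A = {a - a' : a, a' ∈ A}.
Compute a - a' for each ordered pair (a, a'):
a = 2: 2-2=0, 2-6=-4, 2-7=-5, 2-8=-6
a = 6: 6-2=4, 6-6=0, 6-7=-1, 6-8=-2
a = 7: 7-2=5, 7-6=1, 7-7=0, 7-8=-1
a = 8: 8-2=6, 8-6=2, 8-7=1, 8-8=0
Collecting distinct values (and noting 0 appears from a-a):
A - A = {-6, -5, -4, -2, -1, 0, 1, 2, 4, 5, 6}
|A - A| = 11

A - A = {-6, -5, -4, -2, -1, 0, 1, 2, 4, 5, 6}


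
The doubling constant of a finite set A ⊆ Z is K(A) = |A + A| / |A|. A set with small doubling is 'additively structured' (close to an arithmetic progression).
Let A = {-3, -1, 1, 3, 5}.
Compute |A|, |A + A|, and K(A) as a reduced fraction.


|A| = 5.
Compute A + A by enumerating all 25 pairs.
A + A = {-6, -4, -2, 0, 2, 4, 6, 8, 10}, so |A + A| = 9.
K = |A + A| / |A| = 9/5 (already in lowest terms) ≈ 1.8000.
Reference: AP of size 5 gives K = 9/5 ≈ 1.8000; a fully generic set of size 5 gives K ≈ 3.0000.

|A| = 5, |A + A| = 9, K = 9/5.


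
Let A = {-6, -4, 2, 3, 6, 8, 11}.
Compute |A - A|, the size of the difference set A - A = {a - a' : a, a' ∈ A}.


A - A = {a - a' : a, a' ∈ A}; |A| = 7.
Bounds: 2|A|-1 ≤ |A - A| ≤ |A|² - |A| + 1, i.e. 13 ≤ |A - A| ≤ 43.
Note: 0 ∈ A - A always (from a - a). The set is symmetric: if d ∈ A - A then -d ∈ A - A.
Enumerate nonzero differences d = a - a' with a > a' (then include -d):
Positive differences: {1, 2, 3, 4, 5, 6, 7, 8, 9, 10, 12, 14, 15, 17}
Full difference set: {0} ∪ (positive diffs) ∪ (negative diffs).
|A - A| = 1 + 2·14 = 29 (matches direct enumeration: 29).

|A - A| = 29


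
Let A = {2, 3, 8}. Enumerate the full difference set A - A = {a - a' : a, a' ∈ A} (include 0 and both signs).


A - A = {a - a' : a, a' ∈ A}.
Compute a - a' for each ordered pair (a, a'):
a = 2: 2-2=0, 2-3=-1, 2-8=-6
a = 3: 3-2=1, 3-3=0, 3-8=-5
a = 8: 8-2=6, 8-3=5, 8-8=0
Collecting distinct values (and noting 0 appears from a-a):
A - A = {-6, -5, -1, 0, 1, 5, 6}
|A - A| = 7

A - A = {-6, -5, -1, 0, 1, 5, 6}


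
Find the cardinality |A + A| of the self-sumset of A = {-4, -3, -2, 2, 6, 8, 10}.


A + A = {a + a' : a, a' ∈ A}; |A| = 7.
General bounds: 2|A| - 1 ≤ |A + A| ≤ |A|(|A|+1)/2, i.e. 13 ≤ |A + A| ≤ 28.
Lower bound 2|A|-1 is attained iff A is an arithmetic progression.
Enumerate sums a + a' for a ≤ a' (symmetric, so this suffices):
a = -4: -4+-4=-8, -4+-3=-7, -4+-2=-6, -4+2=-2, -4+6=2, -4+8=4, -4+10=6
a = -3: -3+-3=-6, -3+-2=-5, -3+2=-1, -3+6=3, -3+8=5, -3+10=7
a = -2: -2+-2=-4, -2+2=0, -2+6=4, -2+8=6, -2+10=8
a = 2: 2+2=4, 2+6=8, 2+8=10, 2+10=12
a = 6: 6+6=12, 6+8=14, 6+10=16
a = 8: 8+8=16, 8+10=18
a = 10: 10+10=20
Distinct sums: {-8, -7, -6, -5, -4, -2, -1, 0, 2, 3, 4, 5, 6, 7, 8, 10, 12, 14, 16, 18, 20}
|A + A| = 21

|A + A| = 21


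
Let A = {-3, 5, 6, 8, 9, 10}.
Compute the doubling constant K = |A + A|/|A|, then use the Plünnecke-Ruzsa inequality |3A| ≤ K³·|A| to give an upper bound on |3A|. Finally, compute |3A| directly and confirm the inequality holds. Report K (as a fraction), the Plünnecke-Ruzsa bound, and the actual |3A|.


|A| = 6.
Step 1: Compute A + A by enumerating all 36 pairs.
A + A = {-6, 2, 3, 5, 6, 7, 10, 11, 12, 13, 14, 15, 16, 17, 18, 19, 20}, so |A + A| = 17.
Step 2: Doubling constant K = |A + A|/|A| = 17/6 = 17/6 ≈ 2.8333.
Step 3: Plünnecke-Ruzsa gives |3A| ≤ K³·|A| = (2.8333)³ · 6 ≈ 136.4722.
Step 4: Compute 3A = A + A + A directly by enumerating all triples (a,b,c) ∈ A³; |3A| = 30.
Step 5: Check 30 ≤ 136.4722? Yes ✓.

K = 17/6, Plünnecke-Ruzsa bound K³|A| ≈ 136.4722, |3A| = 30, inequality holds.


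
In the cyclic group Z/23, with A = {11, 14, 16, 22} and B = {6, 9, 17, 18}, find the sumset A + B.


Work in Z/23Z: reduce every sum a + b modulo 23.
Enumerate all 16 pairs:
a = 11: 11+6=17, 11+9=20, 11+17=5, 11+18=6
a = 14: 14+6=20, 14+9=0, 14+17=8, 14+18=9
a = 16: 16+6=22, 16+9=2, 16+17=10, 16+18=11
a = 22: 22+6=5, 22+9=8, 22+17=16, 22+18=17
Distinct residues collected: {0, 2, 5, 6, 8, 9, 10, 11, 16, 17, 20, 22}
|A + B| = 12 (out of 23 total residues).

A + B = {0, 2, 5, 6, 8, 9, 10, 11, 16, 17, 20, 22}


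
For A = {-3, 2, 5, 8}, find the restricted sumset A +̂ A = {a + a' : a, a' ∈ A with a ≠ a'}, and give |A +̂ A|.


Restricted sumset: A +̂ A = {a + a' : a ∈ A, a' ∈ A, a ≠ a'}.
Equivalently, take A + A and drop any sum 2a that is achievable ONLY as a + a for a ∈ A (i.e. sums representable only with equal summands).
Enumerate pairs (a, a') with a < a' (symmetric, so each unordered pair gives one sum; this covers all a ≠ a'):
  -3 + 2 = -1
  -3 + 5 = 2
  -3 + 8 = 5
  2 + 5 = 7
  2 + 8 = 10
  5 + 8 = 13
Collected distinct sums: {-1, 2, 5, 7, 10, 13}
|A +̂ A| = 6
(Reference bound: |A +̂ A| ≥ 2|A| - 3 for |A| ≥ 2, with |A| = 4 giving ≥ 5.)

|A +̂ A| = 6


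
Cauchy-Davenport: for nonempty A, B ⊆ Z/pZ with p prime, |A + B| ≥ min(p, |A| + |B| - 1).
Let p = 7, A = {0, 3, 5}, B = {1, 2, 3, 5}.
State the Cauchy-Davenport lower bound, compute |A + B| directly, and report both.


Cauchy-Davenport: |A + B| ≥ min(p, |A| + |B| - 1) for A, B nonempty in Z/pZ.
|A| = 3, |B| = 4, p = 7.
CD lower bound = min(7, 3 + 4 - 1) = min(7, 6) = 6.
Compute A + B mod 7 directly:
a = 0: 0+1=1, 0+2=2, 0+3=3, 0+5=5
a = 3: 3+1=4, 3+2=5, 3+3=6, 3+5=1
a = 5: 5+1=6, 5+2=0, 5+3=1, 5+5=3
A + B = {0, 1, 2, 3, 4, 5, 6}, so |A + B| = 7.
Verify: 7 ≥ 6? Yes ✓.

CD lower bound = 6, actual |A + B| = 7.


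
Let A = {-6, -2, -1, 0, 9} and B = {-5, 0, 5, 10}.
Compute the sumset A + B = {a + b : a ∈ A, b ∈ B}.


A + B = {a + b : a ∈ A, b ∈ B}.
Enumerate all |A|·|B| = 5·4 = 20 pairs (a, b) and collect distinct sums.
a = -6: -6+-5=-11, -6+0=-6, -6+5=-1, -6+10=4
a = -2: -2+-5=-7, -2+0=-2, -2+5=3, -2+10=8
a = -1: -1+-5=-6, -1+0=-1, -1+5=4, -1+10=9
a = 0: 0+-5=-5, 0+0=0, 0+5=5, 0+10=10
a = 9: 9+-5=4, 9+0=9, 9+5=14, 9+10=19
Collecting distinct sums: A + B = {-11, -7, -6, -5, -2, -1, 0, 3, 4, 5, 8, 9, 10, 14, 19}
|A + B| = 15

A + B = {-11, -7, -6, -5, -2, -1, 0, 3, 4, 5, 8, 9, 10, 14, 19}


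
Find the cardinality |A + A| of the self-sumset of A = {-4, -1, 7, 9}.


A + A = {a + a' : a, a' ∈ A}; |A| = 4.
General bounds: 2|A| - 1 ≤ |A + A| ≤ |A|(|A|+1)/2, i.e. 7 ≤ |A + A| ≤ 10.
Lower bound 2|A|-1 is attained iff A is an arithmetic progression.
Enumerate sums a + a' for a ≤ a' (symmetric, so this suffices):
a = -4: -4+-4=-8, -4+-1=-5, -4+7=3, -4+9=5
a = -1: -1+-1=-2, -1+7=6, -1+9=8
a = 7: 7+7=14, 7+9=16
a = 9: 9+9=18
Distinct sums: {-8, -5, -2, 3, 5, 6, 8, 14, 16, 18}
|A + A| = 10

|A + A| = 10
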